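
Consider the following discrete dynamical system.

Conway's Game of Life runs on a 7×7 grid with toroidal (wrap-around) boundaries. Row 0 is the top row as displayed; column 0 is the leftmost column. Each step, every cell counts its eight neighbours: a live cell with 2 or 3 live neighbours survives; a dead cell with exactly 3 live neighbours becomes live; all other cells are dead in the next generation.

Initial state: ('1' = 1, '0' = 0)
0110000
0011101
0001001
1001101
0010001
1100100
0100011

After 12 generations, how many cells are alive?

15

t=0: 0110000
0011101
0001001
1001101
0010001
1100100
0100011
t=1: 0100101
1100110
0000001
1011101
0010101
0110000
0000011
t=2: 0100100
0100100
0010000
1110101
0000101
1111001
0110011
t=3: 0101100
0111000
0010010
1110001
0000100
0001100
0000111
t=4: 1100000
0100000
0000001
1111011
1110110
0001000
0010000
t=5: 1110000
0100000
0000011
0001000
0000010
0001100
0110000
t=6: 1000000
0110001
0000000
0000111
0001000
0011100
1000000
t=7: 1000001
1100000
1000001
0000110
0010000
0011100
0101000
t=8: 0010001
0100000
1100011
0000011
0010010
0100100
1101100
t=9: 0011000
0110010
0100010
0100100
0000111
1100110
1101110
t=10: 1000011
0101100
1100110
1000101
0101001
0110000
1000010
t=11: 1100010
0111000
0110000
0011100
0101011
0110001
1000010
t=12: 1000100
0001000
0000100
1000110
0100011
0110100
0010010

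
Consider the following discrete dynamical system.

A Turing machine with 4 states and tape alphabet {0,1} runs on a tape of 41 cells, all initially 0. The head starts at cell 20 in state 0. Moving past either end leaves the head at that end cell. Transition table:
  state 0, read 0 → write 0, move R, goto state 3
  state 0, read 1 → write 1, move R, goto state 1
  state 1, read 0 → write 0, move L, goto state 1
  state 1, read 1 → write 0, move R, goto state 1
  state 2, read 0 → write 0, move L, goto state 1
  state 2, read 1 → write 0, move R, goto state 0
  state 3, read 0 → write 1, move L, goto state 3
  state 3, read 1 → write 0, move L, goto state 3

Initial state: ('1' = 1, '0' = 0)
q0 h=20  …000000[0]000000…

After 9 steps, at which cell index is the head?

13

step 0: q0 h=20  …000000[0]000000…
step 1: q3 h=21  …000000[0]000000…
step 2: q3 h=20  …000000[0]100000…
step 3: q3 h=19  …000000[0]110000…
step 4: q3 h=18  …000000[0]111000…
step 5: q3 h=17  …000000[0]111100…
step 6: q3 h=16  …000000[0]111110…
step 7: q3 h=15  …000000[0]111111…
step 8: q3 h=14  …000000[0]111111…
step 9: q3 h=13  …000000[0]111111…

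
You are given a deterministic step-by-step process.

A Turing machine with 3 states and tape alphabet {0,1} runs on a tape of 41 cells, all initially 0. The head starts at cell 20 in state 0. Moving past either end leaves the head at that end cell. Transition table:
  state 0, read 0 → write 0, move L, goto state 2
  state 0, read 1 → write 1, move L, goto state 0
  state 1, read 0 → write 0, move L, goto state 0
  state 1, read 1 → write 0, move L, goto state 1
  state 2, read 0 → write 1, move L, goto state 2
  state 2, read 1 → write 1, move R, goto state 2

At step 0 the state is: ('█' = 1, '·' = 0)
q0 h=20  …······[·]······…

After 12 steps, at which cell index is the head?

gen 0: q0 h=20  …······[·]······…
gen 1: q2 h=19  …······[·]······…
gen 2: q2 h=18  …······[·]█·····…
gen 3: q2 h=17  …······[·]██····…
gen 4: q2 h=16  …······[·]███···…
gen 5: q2 h=15  …······[·]████··…
gen 6: q2 h=14  …······[·]█████·…
gen 7: q2 h=13  …······[·]██████…
gen 8: q2 h=12  …······[·]██████…
gen 9: q2 h=11  …······[·]██████…
gen 10: q2 h=10  …······[·]██████…
gen 11: q2 h= 9  …······[·]██████…
gen 12: q2 h= 8  …······[·]██████…

8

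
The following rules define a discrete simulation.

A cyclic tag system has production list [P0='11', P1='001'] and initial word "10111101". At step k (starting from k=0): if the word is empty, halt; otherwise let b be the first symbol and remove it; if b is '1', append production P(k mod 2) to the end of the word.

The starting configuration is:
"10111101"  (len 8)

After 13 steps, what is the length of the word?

20

gen 0: "10111101"  (len 8)
gen 1: "011110111"  (len 9)
gen 2: "11110111"  (len 8)
gen 3: "111011111"  (len 9)
gen 4: "11011111001"  (len 11)
gen 5: "101111100111"  (len 12)
gen 6: "01111100111001"  (len 14)
gen 7: "1111100111001"  (len 13)
gen 8: "111100111001001"  (len 15)
gen 9: "1110011100100111"  (len 16)
gen 10: "110011100100111001"  (len 18)
gen 11: "1001110010011100111"  (len 19)
gen 12: "001110010011100111001"  (len 21)
gen 13: "01110010011100111001"  (len 20)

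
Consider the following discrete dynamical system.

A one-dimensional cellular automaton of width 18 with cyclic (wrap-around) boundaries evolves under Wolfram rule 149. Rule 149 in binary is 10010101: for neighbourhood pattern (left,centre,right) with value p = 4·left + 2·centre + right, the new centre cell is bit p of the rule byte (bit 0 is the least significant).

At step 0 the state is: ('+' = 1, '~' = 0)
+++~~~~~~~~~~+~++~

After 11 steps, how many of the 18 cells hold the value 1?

8

t=0: +++~~~~~~~~~~+~++~
t=1: ~+~+++++++++~+~~~~
t=2: ~+~~+++++++~~+++++
t=3: ~++~~+++++~+~~+++~
t=4: ~~~+~~+++~~++~~+~+
t=5: ++~++~~+~+~~~+~+~+
t=6: +~~~~+~+~+++~+~+~~
t=7: ++++~+~+~~+~~+~++~
t=8: ~++~~+~++~++~+~~~~
t=9: ~~~+~+~~~~~~~+++++
t=10: ++~+~+++++++~~+++~
t=11: ~~~+~~+++++~+~~+~~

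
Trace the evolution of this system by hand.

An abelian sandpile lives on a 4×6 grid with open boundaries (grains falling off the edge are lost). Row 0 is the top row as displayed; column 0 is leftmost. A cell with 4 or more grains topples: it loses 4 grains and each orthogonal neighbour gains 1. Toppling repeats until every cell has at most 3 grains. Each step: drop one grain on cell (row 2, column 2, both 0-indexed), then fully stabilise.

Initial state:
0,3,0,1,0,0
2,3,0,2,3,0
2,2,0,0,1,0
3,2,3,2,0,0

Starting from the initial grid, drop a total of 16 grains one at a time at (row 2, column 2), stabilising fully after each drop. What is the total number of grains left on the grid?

k=0  0,3,0,1,0,0
2,3,0,2,3,0
2,2,0,0,1,0
3,2,3,2,0,0
k=1  0,3,0,1,0,0
2,3,0,2,3,0
2,2,1,0,1,0
3,2,3,2,0,0
k=2  0,3,0,1,0,0
2,3,0,2,3,0
2,2,2,0,1,0
3,2,3,2,0,0
k=3  0,3,0,1,0,0
2,3,0,2,3,0
2,2,3,0,1,0
3,2,3,2,0,0
k=4  0,3,0,1,0,0
2,3,1,2,3,0
2,3,1,1,1,0
3,3,0,3,0,0
k=5  0,3,0,1,0,0
2,3,1,2,3,0
2,3,2,1,1,0
3,3,0,3,0,0
k=6  0,3,0,1,0,0
2,3,1,2,3,0
2,3,3,1,1,0
3,3,0,3,0,0
k=7  2,0,1,1,0,0
0,2,3,2,3,0
1,3,1,2,1,0
1,1,2,3,0,0
k=8  2,0,1,1,0,0
0,2,3,2,3,0
1,3,2,2,1,0
1,1,2,3,0,0
k=9  2,0,1,1,0,0
0,2,3,2,3,0
1,3,3,2,1,0
1,1,2,3,0,0
k=10  2,1,2,1,0,0
1,0,1,3,3,0
2,1,2,3,1,0
1,2,3,3,0,0
k=11  2,1,2,1,0,0
1,0,1,3,3,0
2,1,3,3,1,0
1,2,3,3,0,0
k=12  2,1,2,2,1,0
1,0,3,1,0,1
2,2,2,2,3,0
1,3,1,1,1,0
k=13  2,1,2,2,1,0
1,0,3,1,0,1
2,2,3,2,3,0
1,3,1,1,1,0
k=14  2,1,3,2,1,0
1,1,0,2,0,1
2,3,1,3,3,0
1,3,2,1,1,0
k=15  2,1,3,2,1,0
1,1,0,2,0,1
2,3,2,3,3,0
1,3,2,1,1,0
k=16  2,1,3,2,1,0
1,1,0,2,0,1
2,3,3,3,3,0
1,3,2,1,1,0

36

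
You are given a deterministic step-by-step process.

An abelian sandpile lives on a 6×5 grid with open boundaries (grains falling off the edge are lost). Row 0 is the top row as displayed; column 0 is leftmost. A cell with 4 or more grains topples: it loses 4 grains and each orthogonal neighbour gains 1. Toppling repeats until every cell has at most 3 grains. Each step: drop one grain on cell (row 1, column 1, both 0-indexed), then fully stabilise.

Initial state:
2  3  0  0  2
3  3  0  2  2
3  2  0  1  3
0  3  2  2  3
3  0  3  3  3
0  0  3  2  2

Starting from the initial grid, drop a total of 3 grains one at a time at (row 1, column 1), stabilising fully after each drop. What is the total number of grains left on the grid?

53

0) 2  3  0  0  2
3  3  0  2  2
3  2  0  1  3
0  3  2  2  3
3  0  3  3  3
0  0  3  2  2
1) 0  1  1  0  2
2  3  1  2  2
1  1  1  1  3
2  0  3  2  3
3  1  3  3  3
0  0  3  2  2
2) 0  2  1  0  2
3  0  2  2  2
1  2  1  1  3
2  0  3  2  3
3  1  3  3  3
0  0  3  2  2
3) 0  2  1  0  2
3  1  2  2  2
1  2  1  1  3
2  0  3  2  3
3  1  3  3  3
0  0  3  2  2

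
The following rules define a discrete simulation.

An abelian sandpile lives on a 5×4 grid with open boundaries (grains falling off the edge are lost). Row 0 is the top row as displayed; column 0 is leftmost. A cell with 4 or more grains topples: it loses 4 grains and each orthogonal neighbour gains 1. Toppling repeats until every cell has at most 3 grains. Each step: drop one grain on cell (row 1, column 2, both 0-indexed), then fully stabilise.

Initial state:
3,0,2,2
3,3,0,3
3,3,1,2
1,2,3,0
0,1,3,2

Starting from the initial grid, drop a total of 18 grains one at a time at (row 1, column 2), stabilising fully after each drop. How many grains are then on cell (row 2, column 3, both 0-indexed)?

2

0) 3,0,2,2
3,3,0,3
3,3,1,2
1,2,3,0
0,1,3,2
1) 3,0,2,2
3,3,1,3
3,3,1,2
1,2,3,0
0,1,3,2
2) 3,0,2,2
3,3,2,3
3,3,1,2
1,2,3,0
0,1,3,2
3) 3,0,2,2
3,3,3,3
3,3,1,2
1,2,3,0
0,1,3,2
4) 0,2,3,3
2,2,2,0
1,1,3,3
2,3,3,0
0,1,3,2
5) 0,2,3,3
2,2,3,0
1,1,3,3
2,3,3,0
0,1,3,2
6) 0,3,1,0
2,3,2,3
1,3,2,0
3,0,2,2
0,3,0,3
7) 0,3,1,0
2,3,3,3
1,3,2,0
3,0,2,2
0,3,0,3
8) 1,0,3,1
3,2,3,0
2,1,0,2
3,1,3,2
0,3,0,3
9) 1,1,0,2
3,3,1,1
2,1,1,2
3,1,3,2
0,3,0,3
10) 1,1,0,2
3,3,2,1
2,1,1,2
3,1,3,2
0,3,0,3
11) 1,1,0,2
3,3,3,1
2,1,1,2
3,1,3,2
0,3,0,3
12) 2,2,1,2
0,1,1,2
3,2,2,2
3,1,3,2
0,3,0,3
13) 2,2,1,2
0,1,2,2
3,2,2,2
3,1,3,2
0,3,0,3
14) 2,2,1,2
0,1,3,2
3,2,2,2
3,1,3,2
0,3,0,3
15) 2,2,2,2
0,2,0,3
3,2,3,2
3,1,3,2
0,3,0,3
16) 2,2,2,2
0,2,1,3
3,2,3,2
3,1,3,2
0,3,0,3
17) 2,2,2,2
0,2,2,3
3,2,3,2
3,1,3,2
0,3,0,3
18) 2,2,2,2
0,2,3,3
3,2,3,2
3,1,3,2
0,3,0,3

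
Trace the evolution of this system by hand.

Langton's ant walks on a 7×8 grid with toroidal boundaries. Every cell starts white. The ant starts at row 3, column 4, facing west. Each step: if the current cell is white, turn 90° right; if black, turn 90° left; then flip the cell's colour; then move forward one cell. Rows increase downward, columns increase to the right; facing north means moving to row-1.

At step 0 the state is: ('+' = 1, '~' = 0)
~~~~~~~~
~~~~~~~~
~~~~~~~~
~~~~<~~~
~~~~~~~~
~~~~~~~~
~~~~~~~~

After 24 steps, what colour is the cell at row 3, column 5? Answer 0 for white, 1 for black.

step 0: ~~~~~~~~
~~~~~~~~
~~~~~~~~
~~~~<~~~
~~~~~~~~
~~~~~~~~
~~~~~~~~
step 1: ~~~~~~~~
~~~~~~~~
~~~~^~~~
~~~~+~~~
~~~~~~~~
~~~~~~~~
~~~~~~~~
step 2: ~~~~~~~~
~~~~~~~~
~~~~+>~~
~~~~+~~~
~~~~~~~~
~~~~~~~~
~~~~~~~~
step 3: ~~~~~~~~
~~~~~~~~
~~~~++~~
~~~~+v~~
~~~~~~~~
~~~~~~~~
~~~~~~~~
step 4: ~~~~~~~~
~~~~~~~~
~~~~++~~
~~~~<+~~
~~~~~~~~
~~~~~~~~
~~~~~~~~
step 5: ~~~~~~~~
~~~~~~~~
~~~~++~~
~~~~~+~~
~~~~v~~~
~~~~~~~~
~~~~~~~~
step 6: ~~~~~~~~
~~~~~~~~
~~~~++~~
~~~~~+~~
~~~<+~~~
~~~~~~~~
~~~~~~~~
step 7: ~~~~~~~~
~~~~~~~~
~~~~++~~
~~~^~+~~
~~~++~~~
~~~~~~~~
~~~~~~~~
step 8: ~~~~~~~~
~~~~~~~~
~~~~++~~
~~~+>+~~
~~~++~~~
~~~~~~~~
~~~~~~~~
step 9: ~~~~~~~~
~~~~~~~~
~~~~++~~
~~~+++~~
~~~+v~~~
~~~~~~~~
~~~~~~~~
step 10: ~~~~~~~~
~~~~~~~~
~~~~++~~
~~~+++~~
~~~+~>~~
~~~~~~~~
~~~~~~~~
step 11: ~~~~~~~~
~~~~~~~~
~~~~++~~
~~~+++~~
~~~+~+~~
~~~~~v~~
~~~~~~~~
step 12: ~~~~~~~~
~~~~~~~~
~~~~++~~
~~~+++~~
~~~+~+~~
~~~~<+~~
~~~~~~~~
step 13: ~~~~~~~~
~~~~~~~~
~~~~++~~
~~~+++~~
~~~+^+~~
~~~~++~~
~~~~~~~~
step 14: ~~~~~~~~
~~~~~~~~
~~~~++~~
~~~+++~~
~~~++>~~
~~~~++~~
~~~~~~~~
step 15: ~~~~~~~~
~~~~~~~~
~~~~++~~
~~~++^~~
~~~++~~~
~~~~++~~
~~~~~~~~
step 16: ~~~~~~~~
~~~~~~~~
~~~~++~~
~~~+<~~~
~~~++~~~
~~~~++~~
~~~~~~~~
step 17: ~~~~~~~~
~~~~~~~~
~~~~++~~
~~~+~~~~
~~~+v~~~
~~~~++~~
~~~~~~~~
step 18: ~~~~~~~~
~~~~~~~~
~~~~++~~
~~~+~~~~
~~~+~>~~
~~~~++~~
~~~~~~~~
step 19: ~~~~~~~~
~~~~~~~~
~~~~++~~
~~~+~~~~
~~~+~+~~
~~~~+v~~
~~~~~~~~
step 20: ~~~~~~~~
~~~~~~~~
~~~~++~~
~~~+~~~~
~~~+~+~~
~~~~+~>~
~~~~~~~~
step 21: ~~~~~~~~
~~~~~~~~
~~~~++~~
~~~+~~~~
~~~+~+~~
~~~~+~+~
~~~~~~v~
step 22: ~~~~~~~~
~~~~~~~~
~~~~++~~
~~~+~~~~
~~~+~+~~
~~~~+~+~
~~~~~<+~
step 23: ~~~~~~~~
~~~~~~~~
~~~~++~~
~~~+~~~~
~~~+~+~~
~~~~+^+~
~~~~~++~
step 24: ~~~~~~~~
~~~~~~~~
~~~~++~~
~~~+~~~~
~~~+~+~~
~~~~++>~
~~~~~++~

0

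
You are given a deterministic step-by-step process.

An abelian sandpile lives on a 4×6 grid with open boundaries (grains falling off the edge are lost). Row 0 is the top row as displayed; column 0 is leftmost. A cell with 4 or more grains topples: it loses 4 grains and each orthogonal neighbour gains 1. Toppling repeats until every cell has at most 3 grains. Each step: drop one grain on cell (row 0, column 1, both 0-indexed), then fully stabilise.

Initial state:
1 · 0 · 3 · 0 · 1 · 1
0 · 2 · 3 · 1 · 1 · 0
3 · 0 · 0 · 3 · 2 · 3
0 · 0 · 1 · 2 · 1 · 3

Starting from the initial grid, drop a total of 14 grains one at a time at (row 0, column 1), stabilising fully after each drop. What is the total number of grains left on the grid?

37

gen 0: 1 · 0 · 3 · 0 · 1 · 1
0 · 2 · 3 · 1 · 1 · 0
3 · 0 · 0 · 3 · 2 · 3
0 · 0 · 1 · 2 · 1 · 3
gen 1: 1 · 1 · 3 · 0 · 1 · 1
0 · 2 · 3 · 1 · 1 · 0
3 · 0 · 0 · 3 · 2 · 3
0 · 0 · 1 · 2 · 1 · 3
gen 2: 1 · 2 · 3 · 0 · 1 · 1
0 · 2 · 3 · 1 · 1 · 0
3 · 0 · 0 · 3 · 2 · 3
0 · 0 · 1 · 2 · 1 · 3
gen 3: 1 · 3 · 3 · 0 · 1 · 1
0 · 2 · 3 · 1 · 1 · 0
3 · 0 · 0 · 3 · 2 · 3
0 · 0 · 1 · 2 · 1 · 3
gen 4: 2 · 2 · 1 · 1 · 1 · 1
1 · 0 · 1 · 2 · 1 · 0
3 · 1 · 1 · 3 · 2 · 3
0 · 0 · 1 · 2 · 1 · 3
gen 5: 2 · 3 · 1 · 1 · 1 · 1
1 · 0 · 1 · 2 · 1 · 0
3 · 1 · 1 · 3 · 2 · 3
0 · 0 · 1 · 2 · 1 · 3
gen 6: 3 · 0 · 2 · 1 · 1 · 1
1 · 1 · 1 · 2 · 1 · 0
3 · 1 · 1 · 3 · 2 · 3
0 · 0 · 1 · 2 · 1 · 3
gen 7: 3 · 1 · 2 · 1 · 1 · 1
1 · 1 · 1 · 2 · 1 · 0
3 · 1 · 1 · 3 · 2 · 3
0 · 0 · 1 · 2 · 1 · 3
gen 8: 3 · 2 · 2 · 1 · 1 · 1
1 · 1 · 1 · 2 · 1 · 0
3 · 1 · 1 · 3 · 2 · 3
0 · 0 · 1 · 2 · 1 · 3
gen 9: 3 · 3 · 2 · 1 · 1 · 1
1 · 1 · 1 · 2 · 1 · 0
3 · 1 · 1 · 3 · 2 · 3
0 · 0 · 1 · 2 · 1 · 3
gen 10: 0 · 1 · 3 · 1 · 1 · 1
2 · 2 · 1 · 2 · 1 · 0
3 · 1 · 1 · 3 · 2 · 3
0 · 0 · 1 · 2 · 1 · 3
gen 11: 0 · 2 · 3 · 1 · 1 · 1
2 · 2 · 1 · 2 · 1 · 0
3 · 1 · 1 · 3 · 2 · 3
0 · 0 · 1 · 2 · 1 · 3
gen 12: 0 · 3 · 3 · 1 · 1 · 1
2 · 2 · 1 · 2 · 1 · 0
3 · 1 · 1 · 3 · 2 · 3
0 · 0 · 1 · 2 · 1 · 3
gen 13: 1 · 1 · 0 · 2 · 1 · 1
2 · 3 · 2 · 2 · 1 · 0
3 · 1 · 1 · 3 · 2 · 3
0 · 0 · 1 · 2 · 1 · 3
gen 14: 1 · 2 · 0 · 2 · 1 · 1
2 · 3 · 2 · 2 · 1 · 0
3 · 1 · 1 · 3 · 2 · 3
0 · 0 · 1 · 2 · 1 · 3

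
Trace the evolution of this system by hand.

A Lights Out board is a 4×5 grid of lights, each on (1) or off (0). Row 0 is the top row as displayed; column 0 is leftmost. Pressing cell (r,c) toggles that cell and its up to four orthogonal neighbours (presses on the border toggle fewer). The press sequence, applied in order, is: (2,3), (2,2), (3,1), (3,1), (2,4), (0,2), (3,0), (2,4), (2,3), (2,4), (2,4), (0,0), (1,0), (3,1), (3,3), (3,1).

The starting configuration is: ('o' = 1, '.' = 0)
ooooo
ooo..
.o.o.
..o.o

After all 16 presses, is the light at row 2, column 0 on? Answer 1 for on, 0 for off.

0

t=0: ooooo
ooo..
.o.o.
..o.o
t=1: ooooo
oooo.
.oo.o
..ooo
t=2: ooooo
oo.o.
...oo
...oo
t=3: ooooo
oo.o.
.o.oo
ooooo
t=4: ooooo
oo.o.
...oo
...oo
t=5: ooooo
oo.oo
.....
...o.
t=6: o...o
ooooo
.....
...o.
t=7: o...o
ooooo
o....
oo.o.
t=8: o...o
oooo.
o..oo
oo.oo
t=9: o...o
ooo..
o.o..
oo..o
t=10: o...o
ooo.o
o.ooo
oo...
t=11: o...o
ooo..
o.o..
oo..o
t=12: .o..o
.oo..
o.o..
oo..o
t=13: oo..o
o.o..
..o..
oo..o
t=14: oo..o
o.o..
.oo..
..o.o
t=15: oo..o
o.o..
.ooo.
...o.
t=16: oo..o
o.o..
..oo.
oooo.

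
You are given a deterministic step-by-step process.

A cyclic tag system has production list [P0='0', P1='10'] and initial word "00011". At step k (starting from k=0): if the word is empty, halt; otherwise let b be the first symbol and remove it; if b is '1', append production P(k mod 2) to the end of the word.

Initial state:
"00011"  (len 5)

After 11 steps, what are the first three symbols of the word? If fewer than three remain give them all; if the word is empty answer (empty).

t=0: "00011"  (len 5)
t=1: "0011"  (len 4)
t=2: "011"  (len 3)
t=3: "11"  (len 2)
t=4: "110"  (len 3)
t=5: "100"  (len 3)
t=6: "0010"  (len 4)
t=7: "010"  (len 3)
t=8: "10"  (len 2)
t=9: "00"  (len 2)
t=10: "0"  (len 1)
t=11: (halted — word empty)

(empty)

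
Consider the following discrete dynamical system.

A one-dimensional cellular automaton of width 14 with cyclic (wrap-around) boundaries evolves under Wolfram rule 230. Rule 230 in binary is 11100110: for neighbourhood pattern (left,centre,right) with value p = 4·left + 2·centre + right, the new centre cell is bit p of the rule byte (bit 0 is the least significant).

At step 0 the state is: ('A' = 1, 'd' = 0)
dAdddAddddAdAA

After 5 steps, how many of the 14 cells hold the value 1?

11

gen 0: dAdddAddddAdAA
gen 1: AAddAAdddAAAdA
gen 2: AAdAdAddAdAAAd
gen 3: dAAAAAdAAAdAAA
gen 4: AdAAAAAdAAAdAA
gen 5: AAdAAAAAdAAAdA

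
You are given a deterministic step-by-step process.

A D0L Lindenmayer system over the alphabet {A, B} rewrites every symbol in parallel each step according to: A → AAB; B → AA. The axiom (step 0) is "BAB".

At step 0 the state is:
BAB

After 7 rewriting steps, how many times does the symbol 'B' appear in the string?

808

t=0: BAB
t=1: AAAABAA
t=2: AABAABAABAABAAAABAAB
t=3: AABAABAAAABAABAAAABAABAAAABAABAAAABAABAABAABAAAABAABAA
t=4: AABAABAAAABAABAAAABAABAABAABAAAABAABAAAABAABAABAABAAAABAAB…BAABAAAABAABAAAABAABAAAABAABAAAABAABAABAABAAAABAABAAAABAAB  (len 148)
t=5: AABAABAAAABAABAAAABAABAABAABAAAABAABAAAABAABAABAABAAAABAAB…BAABAAAABAABAAAABAABAABAABAAAABAABAAAABAABAABAABAAAABAABAA  (len 404)
t=6: AABAABAAAABAABAAAABAABAABAABAAAABAABAAAABAABAABAABAAAABAAB…BAABAAAABAABAAAABAABAAAABAABAAAABAABAABAABAAAABAABAAAABAAB  (len 1104)
t=7: AABAABAAAABAABAAAABAABAABAABAAAABAABAAAABAABAABAABAAAABAAB…BAABAAAABAABAAAABAABAABAABAAAABAABAAAABAABAABAABAAAABAABAA  (len 3016)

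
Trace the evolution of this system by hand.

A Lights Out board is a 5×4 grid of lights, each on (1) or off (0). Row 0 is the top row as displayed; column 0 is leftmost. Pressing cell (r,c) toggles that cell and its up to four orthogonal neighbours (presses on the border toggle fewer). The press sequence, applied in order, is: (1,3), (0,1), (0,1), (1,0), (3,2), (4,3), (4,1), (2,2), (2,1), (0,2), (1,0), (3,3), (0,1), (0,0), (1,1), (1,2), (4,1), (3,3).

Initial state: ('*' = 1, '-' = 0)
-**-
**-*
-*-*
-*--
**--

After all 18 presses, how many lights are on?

11

[0] -**-
**-*
-*-*
-*--
**--
[1] -***
***-
-*--
-*--
**--
[2] *--*
*-*-
-*--
-*--
**--
[3] -***
***-
-*--
-*--
**--
[4] ****
--*-
**--
-*--
**--
[5] ****
--*-
***-
--**
***-
[6] ****
--*-
***-
--*-
**-*
[7] ****
--*-
***-
-**-
--**
[8] ****
----
*--*
-*--
--**
[9] ****
-*--
-***
----
--**
[10] *---
-**-
-***
----
--**
[11] ----
*-*-
****
----
--**
[12] ----
*-*-
***-
--**
--*-
[13] ***-
***-
***-
--**
--*-
[14] --*-
-**-
***-
--**
--*-
[15] -**-
*---
*-*-
--**
--*-
[16] -*--
****
*---
--**
--*-
[17] -*--
****
*---
-***
**--
[18] -*--
****
*--*
-*--
**-*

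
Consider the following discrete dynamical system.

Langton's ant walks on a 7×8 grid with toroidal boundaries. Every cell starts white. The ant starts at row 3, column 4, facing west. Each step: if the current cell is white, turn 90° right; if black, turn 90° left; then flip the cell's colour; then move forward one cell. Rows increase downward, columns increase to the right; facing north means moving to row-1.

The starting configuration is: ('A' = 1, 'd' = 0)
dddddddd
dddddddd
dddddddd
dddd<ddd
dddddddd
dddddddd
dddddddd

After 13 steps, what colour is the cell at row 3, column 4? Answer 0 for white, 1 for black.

1

step 0: dddddddd
dddddddd
dddddddd
dddd<ddd
dddddddd
dddddddd
dddddddd
step 1: dddddddd
dddddddd
dddd^ddd
ddddAddd
dddddddd
dddddddd
dddddddd
step 2: dddddddd
dddddddd
ddddA>dd
ddddAddd
dddddddd
dddddddd
dddddddd
step 3: dddddddd
dddddddd
ddddAAdd
ddddAvdd
dddddddd
dddddddd
dddddddd
step 4: dddddddd
dddddddd
ddddAAdd
dddd<Add
dddddddd
dddddddd
dddddddd
step 5: dddddddd
dddddddd
ddddAAdd
dddddAdd
ddddvddd
dddddddd
dddddddd
step 6: dddddddd
dddddddd
ddddAAdd
dddddAdd
ddd<Addd
dddddddd
dddddddd
step 7: dddddddd
dddddddd
ddddAAdd
ddd^dAdd
dddAAddd
dddddddd
dddddddd
step 8: dddddddd
dddddddd
ddddAAdd
dddA>Add
dddAAddd
dddddddd
dddddddd
step 9: dddddddd
dddddddd
ddddAAdd
dddAAAdd
dddAvddd
dddddddd
dddddddd
step 10: dddddddd
dddddddd
ddddAAdd
dddAAAdd
dddAd>dd
dddddddd
dddddddd
step 11: dddddddd
dddddddd
ddddAAdd
dddAAAdd
dddAdAdd
dddddvdd
dddddddd
step 12: dddddddd
dddddddd
ddddAAdd
dddAAAdd
dddAdAdd
dddd<Add
dddddddd
step 13: dddddddd
dddddddd
ddddAAdd
dddAAAdd
dddA^Add
ddddAAdd
dddddddd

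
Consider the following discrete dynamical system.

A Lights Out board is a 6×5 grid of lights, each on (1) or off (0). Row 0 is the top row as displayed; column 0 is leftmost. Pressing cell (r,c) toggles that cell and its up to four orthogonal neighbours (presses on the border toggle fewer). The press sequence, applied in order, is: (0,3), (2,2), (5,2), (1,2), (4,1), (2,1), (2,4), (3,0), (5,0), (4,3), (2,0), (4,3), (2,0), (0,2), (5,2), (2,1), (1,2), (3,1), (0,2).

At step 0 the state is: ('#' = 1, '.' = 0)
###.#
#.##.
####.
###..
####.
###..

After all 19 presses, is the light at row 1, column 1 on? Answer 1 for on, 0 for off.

step 0: ###.#
#.##.
####.
###..
####.
###..
step 1: ##.#.
#.#..
####.
###..
####.
###..
step 2: ##.#.
#....
#....
##...
####.
###..
step 3: ##.#.
#....
#....
##...
##.#.
#..#.
step 4: ####.
####.
#.#..
##...
##.#.
#..#.
step 5: ####.
####.
#.#..
#....
..##.
##.#.
step 6: ####.
#.##.
.#...
##...
..##.
##.#.
step 7: ####.
#.###
.#.##
##..#
..##.
##.#.
step 8: ####.
#.###
##.##
....#
#.##.
##.#.
step 9: ####.
#.###
##.##
....#
..##.
...#.
step 10: ####.
#.###
##.##
...##
....#
.....
step 11: ####.
..###
...##
#..##
....#
.....
step 12: ####.
..###
...##
#...#
..##.
...#.
step 13: ####.
#.###
##.##
....#
..##.
...#.
step 14: #....
#..##
##.##
....#
..##.
...#.
step 15: #....
#..##
##.##
....#
...#.
.##..
step 16: #....
##.##
..###
.#..#
...#.
.##..
step 17: #.#..
#.#.#
...##
.#..#
...#.
.##..
step 18: #.#..
#.#.#
.#.##
#.#.#
.#.#.
.##..
step 19: ##.#.
#...#
.#.##
#.#.#
.#.#.
.##..

0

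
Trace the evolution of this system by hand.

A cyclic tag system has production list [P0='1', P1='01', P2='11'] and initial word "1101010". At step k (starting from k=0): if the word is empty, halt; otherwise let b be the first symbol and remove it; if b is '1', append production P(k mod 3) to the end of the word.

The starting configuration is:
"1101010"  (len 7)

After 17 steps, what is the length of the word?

k=0  "1101010"  (len 7)
k=1  "1010101"  (len 7)
k=2  "01010101"  (len 8)
k=3  "1010101"  (len 7)
k=4  "0101011"  (len 7)
k=5  "101011"  (len 6)
k=6  "0101111"  (len 7)
k=7  "101111"  (len 6)
k=8  "0111101"  (len 7)
k=9  "111101"  (len 6)
k=10  "111011"  (len 6)
k=11  "1101101"  (len 7)
k=12  "10110111"  (len 8)
k=13  "01101111"  (len 8)
k=14  "1101111"  (len 7)
k=15  "10111111"  (len 8)
k=16  "01111111"  (len 8)
k=17  "1111111"  (len 7)

7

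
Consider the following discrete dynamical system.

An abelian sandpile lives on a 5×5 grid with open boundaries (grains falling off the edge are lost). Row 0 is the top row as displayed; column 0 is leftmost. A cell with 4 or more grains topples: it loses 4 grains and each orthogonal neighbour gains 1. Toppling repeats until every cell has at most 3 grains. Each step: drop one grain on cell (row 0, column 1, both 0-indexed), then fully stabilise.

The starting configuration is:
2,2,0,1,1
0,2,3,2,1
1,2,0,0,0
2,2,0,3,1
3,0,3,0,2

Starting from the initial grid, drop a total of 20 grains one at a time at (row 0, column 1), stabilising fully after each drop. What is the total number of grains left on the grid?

41

step 0: 2,2,0,1,1
0,2,3,2,1
1,2,0,0,0
2,2,0,3,1
3,0,3,0,2
step 1: 2,3,0,1,1
0,2,3,2,1
1,2,0,0,0
2,2,0,3,1
3,0,3,0,2
step 2: 3,0,1,1,1
0,3,3,2,1
1,2,0,0,0
2,2,0,3,1
3,0,3,0,2
step 3: 3,1,1,1,1
0,3,3,2,1
1,2,0,0,0
2,2,0,3,1
3,0,3,0,2
step 4: 3,2,1,1,1
0,3,3,2,1
1,2,0,0,0
2,2,0,3,1
3,0,3,0,2
step 5: 3,3,1,1,1
0,3,3,2,1
1,2,0,0,0
2,2,0,3,1
3,0,3,0,2
step 6: 0,2,3,1,1
2,1,0,3,1
1,3,1,0,0
2,2,0,3,1
3,0,3,0,2
step 7: 0,3,3,1,1
2,1,0,3,1
1,3,1,0,0
2,2,0,3,1
3,0,3,0,2
step 8: 1,1,0,2,1
2,2,1,3,1
1,3,1,0,0
2,2,0,3,1
3,0,3,0,2
step 9: 1,2,0,2,1
2,2,1,3,1
1,3,1,0,0
2,2,0,3,1
3,0,3,0,2
step 10: 1,3,0,2,1
2,2,1,3,1
1,3,1,0,0
2,2,0,3,1
3,0,3,0,2
step 11: 2,0,1,2,1
2,3,1,3,1
1,3,1,0,0
2,2,0,3,1
3,0,3,0,2
step 12: 2,1,1,2,1
2,3,1,3,1
1,3,1,0,0
2,2,0,3,1
3,0,3,0,2
step 13: 2,2,1,2,1
2,3,1,3,1
1,3,1,0,0
2,2,0,3,1
3,0,3,0,2
step 14: 2,3,1,2,1
2,3,1,3,1
1,3,1,0,0
2,2,0,3,1
3,0,3,0,2
step 15: 3,1,2,2,1
3,1,2,3,1
2,0,2,0,0
2,3,0,3,1
3,0,3,0,2
step 16: 3,2,2,2,1
3,1,2,3,1
2,0,2,0,0
2,3,0,3,1
3,0,3,0,2
step 17: 3,3,2,2,1
3,1,2,3,1
2,0,2,0,0
2,3,0,3,1
3,0,3,0,2
step 18: 1,1,3,2,1
0,3,2,3,1
3,0,2,0,0
2,3,0,3,1
3,0,3,0,2
step 19: 1,2,3,2,1
0,3,2,3,1
3,0,2,0,0
2,3,0,3,1
3,0,3,0,2
step 20: 1,3,3,2,1
0,3,2,3,1
3,0,2,0,0
2,3,0,3,1
3,0,3,0,2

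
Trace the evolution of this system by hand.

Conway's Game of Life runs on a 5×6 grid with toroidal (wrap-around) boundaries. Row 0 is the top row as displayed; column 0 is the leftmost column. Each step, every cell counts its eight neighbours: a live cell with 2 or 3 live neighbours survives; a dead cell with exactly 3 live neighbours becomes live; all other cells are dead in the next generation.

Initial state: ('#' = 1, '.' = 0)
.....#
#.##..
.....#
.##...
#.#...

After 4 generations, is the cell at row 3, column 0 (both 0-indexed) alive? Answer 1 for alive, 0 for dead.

[0] .....#
#.##..
.....#
.##...
#.#...
[1] #.##.#
#...##
#..#..
###...
#.#...
[2] ..##..
..#...
..###.
#.##.#
......
[3] ..##..
.#..#.
....##
.##..#
.#..#.
[4] .####.
..#.##
.#####
.###.#
##..#.

0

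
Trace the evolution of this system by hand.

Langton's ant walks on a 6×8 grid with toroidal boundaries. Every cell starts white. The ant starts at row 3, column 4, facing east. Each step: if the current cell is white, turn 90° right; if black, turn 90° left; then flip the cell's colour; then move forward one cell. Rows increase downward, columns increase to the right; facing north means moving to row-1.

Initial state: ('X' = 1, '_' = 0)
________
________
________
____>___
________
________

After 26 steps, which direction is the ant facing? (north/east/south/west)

west

k=0  ________
________
________
____>___
________
________
k=1  ________
________
________
____X___
____v___
________
k=2  ________
________
________
____X___
___<X___
________
k=3  ________
________
________
___^X___
___XX___
________
k=4  ________
________
________
___X>___
___XX___
________
k=5  ________
________
____^___
___X____
___XX___
________
k=6  ________
________
____X>__
___X____
___XX___
________
k=7  ________
________
____XX__
___X_v__
___XX___
________
k=8  ________
________
____XX__
___X<X__
___XX___
________
k=9  ________
________
____^X__
___XXX__
___XX___
________
k=10  ________
________
___<_X__
___XXX__
___XX___
________
k=11  ________
___^____
___X_X__
___XXX__
___XX___
________
k=12  ________
___X>___
___X_X__
___XXX__
___XX___
________
k=13  ________
___XX___
___XvX__
___XXX__
___XX___
________
k=14  ________
___XX___
___<XX__
___XXX__
___XX___
________
k=15  ________
___XX___
____XX__
___vXX__
___XX___
________
k=16  ________
___XX___
____XX__
____>X__
___XX___
________
k=17  ________
___XX___
____^X__
_____X__
___XX___
________
k=18  ________
___XX___
___<_X__
_____X__
___XX___
________
k=19  ________
___^X___
___X_X__
_____X__
___XX___
________
k=20  ________
__<_X___
___X_X__
_____X__
___XX___
________
k=21  __^_____
__X_X___
___X_X__
_____X__
___XX___
________
k=22  __X>____
__X_X___
___X_X__
_____X__
___XX___
________
k=23  __XX____
__XvX___
___X_X__
_____X__
___XX___
________
k=24  __XX____
__<XX___
___X_X__
_____X__
___XX___
________
k=25  __XX____
___XX___
__vX_X__
_____X__
___XX___
________
k=26  __XX____
___XX___
_<XX_X__
_____X__
___XX___
________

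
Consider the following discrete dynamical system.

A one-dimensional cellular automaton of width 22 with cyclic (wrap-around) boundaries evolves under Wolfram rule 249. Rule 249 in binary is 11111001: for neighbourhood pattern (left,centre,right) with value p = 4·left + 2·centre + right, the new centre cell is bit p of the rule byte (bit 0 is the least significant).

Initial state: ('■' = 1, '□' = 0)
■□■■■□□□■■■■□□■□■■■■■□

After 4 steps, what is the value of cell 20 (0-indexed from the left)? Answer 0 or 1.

t=0: ■□■■■□□□■■■■□□■□■■■■■□
t=1: □■■■■■■□■■■■■□□■■■■■■■
t=2: ■■■■■■■■■■■■■■□■■■■■■■
t=3: ■■■■■■■■■■■■■■■■■■■■■■
t=4: ■■■■■■■■■■■■■■■■■■■■■■

1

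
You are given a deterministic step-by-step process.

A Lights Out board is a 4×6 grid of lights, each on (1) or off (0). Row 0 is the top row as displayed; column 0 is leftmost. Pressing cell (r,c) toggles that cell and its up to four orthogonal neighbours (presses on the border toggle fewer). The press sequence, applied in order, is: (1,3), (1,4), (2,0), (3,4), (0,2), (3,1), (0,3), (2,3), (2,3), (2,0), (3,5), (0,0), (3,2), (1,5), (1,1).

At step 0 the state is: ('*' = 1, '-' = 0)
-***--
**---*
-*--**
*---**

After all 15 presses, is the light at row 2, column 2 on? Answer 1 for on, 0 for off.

1

0) -***--
**---*
-*--**
*---**
1) -**---
******
-*-***
*---**
2) -**-*-
***---
-*-*-*
*---**
3) -**-*-
-**---
*--*-*
----**
4) -**-*-
-**---
*--***
---*--
5) ---**-
-*----
*--***
---*--
6) ---**-
-*----
**-***
****--
7) --*---
-*-*--
**-***
****--
8) --*---
-*----
***--*
***---
9) --*---
-*-*--
**-***
****--
10) --*---
**-*--
---***
-***--
11) --*---
**-*--
---**-
-*****
12) ***---
-*-*--
---**-
-*****
13) ***---
-*-*--
--***-
----**
14) ***--*
-*-***
--****
----**
15) *-*--*
*-****
-*****
----**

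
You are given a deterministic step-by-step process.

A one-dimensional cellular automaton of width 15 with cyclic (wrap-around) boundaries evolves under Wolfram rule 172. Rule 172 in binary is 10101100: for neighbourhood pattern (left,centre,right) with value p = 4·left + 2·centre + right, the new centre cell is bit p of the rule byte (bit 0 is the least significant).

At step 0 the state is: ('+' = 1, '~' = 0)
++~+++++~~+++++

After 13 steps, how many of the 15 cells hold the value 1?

t=0: ++~+++++~~+++++
t=1: +~+++++~~~+++++
t=2: ~+++++~~~~+++++
t=3: +++++~~~~~++++~
t=4: ++++~~~~~~+++~+
t=5: +++~~~~~~~++~++
t=6: ++~~~~~~~~+~+++
t=7: +~~~~~~~~~+++++
t=8: ~~~~~~~~~~+++++
t=9: ~~~~~~~~~~++++~
t=10: ~~~~~~~~~~+++~~
t=11: ~~~~~~~~~~++~~~
t=12: ~~~~~~~~~~+~~~~
t=13: ~~~~~~~~~~+~~~~

1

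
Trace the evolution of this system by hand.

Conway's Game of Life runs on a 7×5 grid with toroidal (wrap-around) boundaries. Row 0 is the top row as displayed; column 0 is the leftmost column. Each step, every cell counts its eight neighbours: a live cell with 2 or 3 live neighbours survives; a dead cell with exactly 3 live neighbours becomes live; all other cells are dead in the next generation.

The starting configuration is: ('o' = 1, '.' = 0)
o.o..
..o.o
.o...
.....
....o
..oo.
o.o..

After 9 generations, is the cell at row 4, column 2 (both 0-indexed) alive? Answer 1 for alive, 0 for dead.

1

step 0: o.o..
..o.o
.o...
.....
....o
..oo.
o.o..
step 1: o.o.o
o.oo.
.....
.....
...o.
.oooo
..o.o
step 2: o.o..
o.oo.
.....
.....
...oo
oo..o
.....
step 3: ..ooo
..ooo
.....
.....
...oo
o..oo
....o
step 4: o.o..
..o.o
...o.
.....
o..o.
o....
..o..
step 5: ..o..
.oo.o
...o.
....o
....o
.o..o
.....
step 6: .ooo.
.oo..
o.ooo
...oo
...oo
o....
.....
step 7: .o.o.
.....
o....
.....
o..o.
....o
.oo..
step 8: .o...
.....
.....
....o
....o
ooooo
oooo.
step 9: oo...
.....
.....
.....
.oo..
.....
.....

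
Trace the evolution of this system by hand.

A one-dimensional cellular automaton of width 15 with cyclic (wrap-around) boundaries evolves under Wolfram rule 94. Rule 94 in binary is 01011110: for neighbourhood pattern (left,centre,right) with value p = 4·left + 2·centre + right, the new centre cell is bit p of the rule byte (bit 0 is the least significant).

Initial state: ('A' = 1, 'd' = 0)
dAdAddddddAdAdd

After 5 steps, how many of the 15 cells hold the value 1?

10

step 0: dAdAddddddAdAdd
step 1: AAdAAddddAAdAAd
step 2: AAdAAAddAAAdAAd
step 3: AAdAdAAAAdAdAAd
step 4: AAdAdAddAdAdAAd
step 5: AAdAdAAAAdAdAAd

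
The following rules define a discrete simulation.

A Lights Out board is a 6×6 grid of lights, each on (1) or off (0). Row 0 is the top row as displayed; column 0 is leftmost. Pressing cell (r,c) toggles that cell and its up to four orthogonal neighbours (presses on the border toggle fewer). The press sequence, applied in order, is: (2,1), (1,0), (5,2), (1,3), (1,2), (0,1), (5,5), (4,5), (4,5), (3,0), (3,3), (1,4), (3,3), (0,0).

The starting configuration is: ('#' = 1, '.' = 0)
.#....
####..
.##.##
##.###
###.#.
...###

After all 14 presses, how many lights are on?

step 0: .#....
####..
.##.##
##.###
###.#.
...###
step 1: .#....
#.##..
#...##
#..###
###.#.
...###
step 2: ##....
.###..
....##
#..###
###.#.
...###
step 3: ##....
.###..
....##
#..###
##..#.
.##.##
step 4: ##.#..
.#..#.
...###
#..###
##..#.
.##.##
step 5: ####..
..###.
..####
#..###
##..#.
.##.##
step 6: ...#..
.####.
..####
#..###
##..#.
.##.##
step 7: ...#..
.####.
..####
#..###
##..##
.##...
step 8: ...#..
.####.
..####
#..##.
##....
.##..#
step 9: ...#..
.####.
..####
#..###
##..##
.##...
step 10: ...#..
.####.
#.####
.#.###
.#..##
.##...
step 11: ...#..
.####.
#.#.##
.##..#
.#.###
.##...
step 12: ...##.
.##..#
#.#..#
.##..#
.#.###
.##...
step 13: ...##.
.##..#
#.##.#
.#.###
.#..##
.##...
step 14: ##.##.
###..#
#.##.#
.#.###
.#..##
.##...

21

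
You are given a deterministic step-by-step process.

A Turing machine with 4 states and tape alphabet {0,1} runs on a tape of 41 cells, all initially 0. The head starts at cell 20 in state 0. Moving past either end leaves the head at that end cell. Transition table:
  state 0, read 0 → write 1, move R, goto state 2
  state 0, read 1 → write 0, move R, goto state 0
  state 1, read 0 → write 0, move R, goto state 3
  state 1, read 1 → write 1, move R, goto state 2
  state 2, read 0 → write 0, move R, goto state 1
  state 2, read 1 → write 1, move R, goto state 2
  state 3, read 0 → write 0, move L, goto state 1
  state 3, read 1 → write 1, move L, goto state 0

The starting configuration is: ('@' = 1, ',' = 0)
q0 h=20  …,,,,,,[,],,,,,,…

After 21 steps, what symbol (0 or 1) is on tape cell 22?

step 0: q0 h=20  …,,,,,,[,],,,,,,…
step 1: q2 h=21  …,,,,,@[,],,,,,,…
step 2: q1 h=22  …,,,,@,[,],,,,,,…
step 3: q3 h=23  …,,,@,,[,],,,,,,…
step 4: q1 h=22  …,,,,@,[,],,,,,,…
step 5: q3 h=23  …,,,@,,[,],,,,,,…
step 6: q1 h=22  …,,,,@,[,],,,,,,…
step 7: q3 h=23  …,,,@,,[,],,,,,,…
step 8: q1 h=22  …,,,,@,[,],,,,,,…
step 9: q3 h=23  …,,,@,,[,],,,,,,…
step 10: q1 h=22  …,,,,@,[,],,,,,,…
step 11: q3 h=23  …,,,@,,[,],,,,,,…
step 12: q1 h=22  …,,,,@,[,],,,,,,…
step 13: q3 h=23  …,,,@,,[,],,,,,,…
step 14: q1 h=22  …,,,,@,[,],,,,,,…
step 15: q3 h=23  …,,,@,,[,],,,,,,…
step 16: q1 h=22  …,,,,@,[,],,,,,,…
step 17: q3 h=23  …,,,@,,[,],,,,,,…
step 18: q1 h=22  …,,,,@,[,],,,,,,…
step 19: q3 h=23  …,,,@,,[,],,,,,,…
step 20: q1 h=22  …,,,,@,[,],,,,,,…
step 21: q3 h=23  …,,,@,,[,],,,,,,…

0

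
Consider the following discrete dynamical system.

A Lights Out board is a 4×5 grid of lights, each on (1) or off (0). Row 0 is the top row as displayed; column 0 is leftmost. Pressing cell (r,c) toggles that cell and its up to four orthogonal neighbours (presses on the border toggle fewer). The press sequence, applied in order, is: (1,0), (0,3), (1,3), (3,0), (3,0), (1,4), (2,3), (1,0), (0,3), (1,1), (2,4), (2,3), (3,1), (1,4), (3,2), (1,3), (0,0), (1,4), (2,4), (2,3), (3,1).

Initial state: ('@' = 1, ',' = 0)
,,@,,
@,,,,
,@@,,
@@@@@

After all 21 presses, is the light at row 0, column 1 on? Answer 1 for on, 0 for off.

[0] ,,@,,
@,,,,
,@@,,
@@@@@
[1] @,@,,
,@,,,
@@@,,
@@@@@
[2] @,,@@
,@,@,
@@@,,
@@@@@
[3] @,,,@
,@@,@
@@@@,
@@@@@
[4] @,,,@
,@@,@
,@@@,
,,@@@
[5] @,,,@
,@@,@
@@@@,
@@@@@
[6] @,,,,
,@@@,
@@@@@
@@@@@
[7] @,,,,
,@@,,
@@,,,
@@@,@
[8] ,,,,,
@,@,,
,@,,,
@@@,@
[9] ,,@@@
@,@@,
,@,,,
@@@,@
[10] ,@@@@
,@,@,
,,,,,
@@@,@
[11] ,@@@@
,@,@@
,,,@@
@@@,,
[12] ,@@@@
,@,,@
,,@,,
@@@@,
[13] ,@@@@
,@,,@
,@@,,
,,,@,
[14] ,@@@,
,@,@,
,@@,@
,,,@,
[15] ,@@@,
,@,@,
,@,,@
,@@,,
[16] ,@@,,
,@@,@
,@,@@
,@@,,
[17] @,@,,
@@@,@
,@,@@
,@@,,
[18] @,@,@
@@@@,
,@,@,
,@@,,
[19] @,@,@
@@@@@
,@,,@
,@@,@
[20] @,@,@
@@@,@
,@@@,
,@@@@
[21] @,@,@
@@@,@
,,@@,
@,,@@

0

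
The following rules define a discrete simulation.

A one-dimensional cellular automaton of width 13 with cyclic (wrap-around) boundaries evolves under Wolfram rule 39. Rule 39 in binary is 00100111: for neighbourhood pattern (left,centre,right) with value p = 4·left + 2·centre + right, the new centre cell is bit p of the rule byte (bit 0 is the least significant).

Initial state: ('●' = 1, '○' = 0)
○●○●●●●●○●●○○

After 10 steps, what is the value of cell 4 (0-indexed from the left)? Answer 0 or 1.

0

0) ○●○●●●●●○●●○○
1) ●●●○○○○○●○○○●
2) ○○○○●●●●●○●●○
3) ●●●●○○○○○●○○○
4) ○○○○○●●●●●○●●
5) ○●●●●○○○○○●○○
6) ●○○○○○●●●●●○●
7) ○○●●●●○○○○○●○
8) ●●○○○○○●●●●●○
9) ○○○●●●●○○○○○●
10) ○●●○○○○○●●●●●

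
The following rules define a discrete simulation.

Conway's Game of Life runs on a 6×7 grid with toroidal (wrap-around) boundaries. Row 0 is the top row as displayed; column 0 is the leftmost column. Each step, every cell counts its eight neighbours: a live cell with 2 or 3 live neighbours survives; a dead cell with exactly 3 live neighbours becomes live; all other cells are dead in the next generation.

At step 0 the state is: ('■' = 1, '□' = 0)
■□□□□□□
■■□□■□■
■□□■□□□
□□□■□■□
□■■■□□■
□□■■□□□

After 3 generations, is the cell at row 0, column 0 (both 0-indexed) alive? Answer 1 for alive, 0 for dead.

k=0  ■□□□□□□
■■□□■□■
■□□■□□□
□□□■□■□
□■■■□□■
□□■■□□□
k=1  ■□■■□□■
□■□□□□■
■■■■□■□
■■□■□□■
□■□□□□□
■□□■□□□
k=2  □□■■□□■
□□□□■■□
□□□■■■□
□□□■■□■
□■□□□□■
■□□■□□■
k=3  ■□■■□□■
□□■□□□■
□□□□□□■
■□■■□□■
□□■■■□■
□■□■□■■

1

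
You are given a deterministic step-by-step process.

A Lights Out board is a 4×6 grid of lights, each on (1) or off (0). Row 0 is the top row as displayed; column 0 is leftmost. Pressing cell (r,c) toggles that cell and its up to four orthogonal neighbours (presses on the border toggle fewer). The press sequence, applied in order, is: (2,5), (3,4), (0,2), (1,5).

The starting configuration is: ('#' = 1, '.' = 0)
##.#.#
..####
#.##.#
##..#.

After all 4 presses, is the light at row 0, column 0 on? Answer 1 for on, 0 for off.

1

step 0: ##.#.#
..####
#.##.#
##..#.
step 1: ##.#.#
..###.
#.###.
##..##
step 2: ##.#.#
..###.
#.##..
##.#..
step 3: #.#..#
...##.
#.##..
##.#..
step 4: #.#...
...#.#
#.##.#
##.#..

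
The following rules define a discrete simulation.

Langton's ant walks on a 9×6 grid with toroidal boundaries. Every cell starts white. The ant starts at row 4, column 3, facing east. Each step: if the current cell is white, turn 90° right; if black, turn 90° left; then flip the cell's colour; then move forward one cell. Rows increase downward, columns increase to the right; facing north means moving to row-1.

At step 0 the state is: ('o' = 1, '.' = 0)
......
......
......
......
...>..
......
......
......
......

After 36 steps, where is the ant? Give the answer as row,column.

k=0  ......
......
......
......
...>..
......
......
......
......
k=1  ......
......
......
......
...o..
...v..
......
......
......
k=2  ......
......
......
......
...o..
..<o..
......
......
......
k=3  ......
......
......
......
..^o..
..oo..
......
......
......
k=4  ......
......
......
......
..o>..
..oo..
......
......
......
k=5  ......
......
......
...^..
..o...
..oo..
......
......
......
k=6  ......
......
......
...o>.
..o...
..oo..
......
......
......
k=7  ......
......
......
...oo.
..o.v.
..oo..
......
......
......
k=8  ......
......
......
...oo.
..o<o.
..oo..
......
......
......
k=9  ......
......
......
...^o.
..ooo.
..oo..
......
......
......
k=10  ......
......
......
..<.o.
..ooo.
..oo..
......
......
......
k=11  ......
......
..^...
..o.o.
..ooo.
..oo..
......
......
......
k=12  ......
......
..o>..
..o.o.
..ooo.
..oo..
......
......
......
k=13  ......
......
..oo..
..ovo.
..ooo.
..oo..
......
......
......
k=14  ......
......
..oo..
..<oo.
..ooo.
..oo..
......
......
......
k=15  ......
......
..oo..
...oo.
..voo.
..oo..
......
......
......
k=16  ......
......
..oo..
...oo.
...>o.
..oo..
......
......
......
k=17  ......
......
..oo..
...^o.
....o.
..oo..
......
......
......
k=18  ......
......
..oo..
..<.o.
....o.
..oo..
......
......
......
k=19  ......
......
..^o..
..o.o.
....o.
..oo..
......
......
......
k=20  ......
......
.<.o..
..o.o.
....o.
..oo..
......
......
......
k=21  ......
.^....
.o.o..
..o.o.
....o.
..oo..
......
......
......
k=22  ......
.o>...
.o.o..
..o.o.
....o.
..oo..
......
......
......
k=23  ......
.oo...
.ovo..
..o.o.
....o.
..oo..
......
......
......
k=24  ......
.oo...
.<oo..
..o.o.
....o.
..oo..
......
......
......
k=25  ......
.oo...
..oo..
.vo.o.
....o.
..oo..
......
......
......
k=26  ......
.oo...
..oo..
<oo.o.
....o.
..oo..
......
......
......
k=27  ......
.oo...
^.oo..
ooo.o.
....o.
..oo..
......
......
......
k=28  ......
.oo...
o>oo..
ooo.o.
....o.
..oo..
......
......
......
k=29  ......
.oo...
oooo..
ovo.o.
....o.
..oo..
......
......
......
k=30  ......
.oo...
oooo..
o.>.o.
....o.
..oo..
......
......
......
k=31  ......
.oo...
oo^o..
o...o.
....o.
..oo..
......
......
......
k=32  ......
.oo...
o<.o..
o...o.
....o.
..oo..
......
......
......
k=33  ......
.oo...
o..o..
ov..o.
....o.
..oo..
......
......
......
k=34  ......
.oo...
o..o..
<o..o.
....o.
..oo..
......
......
......
k=35  ......
.oo...
o..o..
.o..o.
v...o.
..oo..
......
......
......
k=36  ......
.oo...
o..o..
.o..o.
o...o<
..oo..
......
......
......

4,5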